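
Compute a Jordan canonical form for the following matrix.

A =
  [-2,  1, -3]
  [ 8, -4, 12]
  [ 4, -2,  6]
J_2(0) ⊕ J_1(0)

The characteristic polynomial is
  det(x·I − A) = x^3

Eigenvalues and multiplicities (the geometric multiplicity of λ is n − rank(A − λI), which equals the number of Jordan blocks for λ):
  λ = 0: algebraic multiplicity = 3, geometric multiplicity = 2

Determining the block sizes for each eigenvalue:
  λ = 0: 2 blocks summing to 3 forces exactly one block of size 2 and the rest size 1 → block sizes [2, 1]

Assembling the blocks gives a Jordan form
J =
  [0, 1, 0]
  [0, 0, 0]
  [0, 0, 0]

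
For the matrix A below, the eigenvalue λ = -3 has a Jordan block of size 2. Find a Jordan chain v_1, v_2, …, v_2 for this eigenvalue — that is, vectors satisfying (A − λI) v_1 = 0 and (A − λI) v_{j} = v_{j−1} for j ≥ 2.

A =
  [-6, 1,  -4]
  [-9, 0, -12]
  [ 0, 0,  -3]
A Jordan chain for λ = -3 of length 2:
v_1 = (-3, -9, 0)ᵀ
v_2 = (1, 0, 0)ᵀ

Let N = A − (-3)·I. We want v_2 with N^2 v_2 = 0 but N^1 v_2 ≠ 0; then v_{j-1} := N · v_j for j = 2, …, 2.

Pick v_2 = (1, 0, 0)ᵀ.
Then v_1 = N · v_2 = (-3, -9, 0)ᵀ.

Sanity check: (A − (-3)·I) v_1 = (0, 0, 0)ᵀ = 0. ✓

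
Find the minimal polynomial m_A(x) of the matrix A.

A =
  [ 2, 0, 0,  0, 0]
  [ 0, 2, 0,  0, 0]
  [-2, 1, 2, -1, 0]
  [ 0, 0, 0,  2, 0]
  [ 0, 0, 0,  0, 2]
x^2 - 4*x + 4

The characteristic polynomial is χ_A(x) = (x - 2)^5, so the eigenvalues are known. The minimal polynomial is
  m_A(x) = Π_λ (x − λ)^{k_λ}
where k_λ is the size of the *largest* Jordan block for λ (equivalently, the smallest k with (A − λI)^k v = 0 for every generalised eigenvector v of λ).

  λ = 2: largest Jordan block has size 2, contributing (x − 2)^2

So m_A(x) = (x - 2)^2 = x^2 - 4*x + 4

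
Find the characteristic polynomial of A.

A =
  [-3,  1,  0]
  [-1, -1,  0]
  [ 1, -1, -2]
x^3 + 6*x^2 + 12*x + 8

Expanding det(x·I − A) (e.g. by cofactor expansion or by noting that A is similar to its Jordan form J, which has the same characteristic polynomial as A) gives
  χ_A(x) = x^3 + 6*x^2 + 12*x + 8
which factors as (x + 2)^3. The eigenvalues (with algebraic multiplicities) are λ = -2 with multiplicity 3.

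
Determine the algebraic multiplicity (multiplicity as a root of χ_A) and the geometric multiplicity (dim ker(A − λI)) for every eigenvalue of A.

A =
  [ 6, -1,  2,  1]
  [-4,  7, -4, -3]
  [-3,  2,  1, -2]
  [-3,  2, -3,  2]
λ = 4: alg = 4, geom = 2

Step 1 — factor the characteristic polynomial to read off the algebraic multiplicities:
  χ_A(x) = (x - 4)^4

Step 2 — compute geometric multiplicities via the rank-nullity identity g(λ) = n − rank(A − λI):
  rank(A − (4)·I) = 2, so dim ker(A − (4)·I) = n − 2 = 2

Summary:
  λ = 4: algebraic multiplicity = 4, geometric multiplicity = 2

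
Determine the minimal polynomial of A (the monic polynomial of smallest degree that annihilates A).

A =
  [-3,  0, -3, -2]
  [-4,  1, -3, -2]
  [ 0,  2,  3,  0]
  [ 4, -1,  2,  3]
x^3 - 3*x^2 + 3*x - 1

The characteristic polynomial is χ_A(x) = (x - 1)^4, so the eigenvalues are known. The minimal polynomial is
  m_A(x) = Π_λ (x − λ)^{k_λ}
where k_λ is the size of the *largest* Jordan block for λ (equivalently, the smallest k with (A − λI)^k v = 0 for every generalised eigenvector v of λ).

  λ = 1: largest Jordan block has size 3, contributing (x − 1)^3

So m_A(x) = (x - 1)^3 = x^3 - 3*x^2 + 3*x - 1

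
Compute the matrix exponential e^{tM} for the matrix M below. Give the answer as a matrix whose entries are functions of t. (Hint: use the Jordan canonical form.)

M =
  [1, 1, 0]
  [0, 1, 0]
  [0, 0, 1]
e^{tM} =
  [exp(t), t*exp(t), 0]
  [0, exp(t), 0]
  [0, 0, exp(t)]

Strategy: write M = P · J · P⁻¹ where J is a Jordan canonical form, so e^{tM} = P · e^{tJ} · P⁻¹, and e^{tJ} can be computed block-by-block.

M has Jordan form
J =
  [1, 1, 0]
  [0, 1, 0]
  [0, 0, 1]
(up to reordering of blocks).

Per-block formulas:
  For a 1×1 block at λ = 1: exp(t · [1]) = [e^(1t)].
  For a 2×2 Jordan block J_2(1): exp(t · J_2(1)) = e^(1t)·(I + t·N), where N is the 2×2 nilpotent shift.

After assembling e^{tJ} and conjugating by P, we get:

e^{tM} =
  [exp(t), t*exp(t), 0]
  [0, exp(t), 0]
  [0, 0, exp(t)]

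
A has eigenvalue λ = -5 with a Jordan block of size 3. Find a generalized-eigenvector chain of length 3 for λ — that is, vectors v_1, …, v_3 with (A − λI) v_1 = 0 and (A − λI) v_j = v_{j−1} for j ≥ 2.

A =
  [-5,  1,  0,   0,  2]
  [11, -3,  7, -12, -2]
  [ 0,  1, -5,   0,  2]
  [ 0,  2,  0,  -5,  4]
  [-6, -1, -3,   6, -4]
A Jordan chain for λ = -5 of length 3:
v_1 = (-3, -6, -3, -6, 3)ᵀ
v_2 = (0, -3, 0, 0, 0)ᵀ
v_3 = (1, 0, -2, 0, 0)ᵀ

Let N = A − (-5)·I. We want v_3 with N^3 v_3 = 0 but N^2 v_3 ≠ 0; then v_{j-1} := N · v_j for j = 3, …, 2.

Pick v_3 = (1, 0, -2, 0, 0)ᵀ.
Then v_2 = N · v_3 = (0, -3, 0, 0, 0)ᵀ.
Then v_1 = N · v_2 = (-3, -6, -3, -6, 3)ᵀ.

Sanity check: (A − (-5)·I) v_1 = (0, 0, 0, 0, 0)ᵀ = 0. ✓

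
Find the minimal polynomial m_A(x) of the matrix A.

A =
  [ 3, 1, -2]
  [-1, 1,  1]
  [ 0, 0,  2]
x^3 - 6*x^2 + 12*x - 8

The characteristic polynomial is χ_A(x) = (x - 2)^3, so the eigenvalues are known. The minimal polynomial is
  m_A(x) = Π_λ (x − λ)^{k_λ}
where k_λ is the size of the *largest* Jordan block for λ (equivalently, the smallest k with (A − λI)^k v = 0 for every generalised eigenvector v of λ).

  λ = 2: largest Jordan block has size 3, contributing (x − 2)^3

So m_A(x) = (x - 2)^3 = x^3 - 6*x^2 + 12*x - 8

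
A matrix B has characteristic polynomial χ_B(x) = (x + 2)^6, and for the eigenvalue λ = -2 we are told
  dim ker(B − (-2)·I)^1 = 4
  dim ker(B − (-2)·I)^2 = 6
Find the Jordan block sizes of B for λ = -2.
Block sizes for λ = -2: [2, 2, 1, 1]

From the dimensions of kernels of powers, the number of Jordan blocks of size at least j is d_j − d_{j−1} where d_j = dim ker(N^j) (with d_0 = 0). Computing the differences gives [4, 2].
The number of blocks of size exactly k is (#blocks of size ≥ k) − (#blocks of size ≥ k + 1), so the partition is: 2 block(s) of size 1, 2 block(s) of size 2.
In nonincreasing order the block sizes are [2, 2, 1, 1].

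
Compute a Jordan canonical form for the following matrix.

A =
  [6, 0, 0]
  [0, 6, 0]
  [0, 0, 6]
J_1(6) ⊕ J_1(6) ⊕ J_1(6)

The characteristic polynomial is
  det(x·I − A) = x^3 - 18*x^2 + 108*x - 216 = (x - 6)^3

Eigenvalues and multiplicities (the geometric multiplicity of λ is n − rank(A − λI), which equals the number of Jordan blocks for λ):
  λ = 6: algebraic multiplicity = 3, geometric multiplicity = 3

Determining the block sizes for each eigenvalue:
  λ = 6: gm = am = 3, so every block has size 1 → block sizes [1, 1, 1]

Assembling the blocks gives a Jordan form
J =
  [6, 0, 0]
  [0, 6, 0]
  [0, 0, 6]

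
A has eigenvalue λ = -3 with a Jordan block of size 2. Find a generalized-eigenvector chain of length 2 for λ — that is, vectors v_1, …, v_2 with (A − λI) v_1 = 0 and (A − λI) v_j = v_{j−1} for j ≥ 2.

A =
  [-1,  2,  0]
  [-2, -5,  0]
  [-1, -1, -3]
A Jordan chain for λ = -3 of length 2:
v_1 = (2, -2, -1)ᵀ
v_2 = (1, 0, 0)ᵀ

Let N = A − (-3)·I. We want v_2 with N^2 v_2 = 0 but N^1 v_2 ≠ 0; then v_{j-1} := N · v_j for j = 2, …, 2.

Pick v_2 = (1, 0, 0)ᵀ.
Then v_1 = N · v_2 = (2, -2, -1)ᵀ.

Sanity check: (A − (-3)·I) v_1 = (0, 0, 0)ᵀ = 0. ✓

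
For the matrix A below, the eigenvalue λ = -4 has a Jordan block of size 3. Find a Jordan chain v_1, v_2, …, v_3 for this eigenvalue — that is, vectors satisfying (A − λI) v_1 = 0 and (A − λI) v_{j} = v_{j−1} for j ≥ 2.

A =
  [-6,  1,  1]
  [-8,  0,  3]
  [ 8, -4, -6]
A Jordan chain for λ = -4 of length 3:
v_1 = (4, 8, 0)ᵀ
v_2 = (-2, -8, 8)ᵀ
v_3 = (1, 0, 0)ᵀ

Let N = A − (-4)·I. We want v_3 with N^3 v_3 = 0 but N^2 v_3 ≠ 0; then v_{j-1} := N · v_j for j = 3, …, 2.

Pick v_3 = (1, 0, 0)ᵀ.
Then v_2 = N · v_3 = (-2, -8, 8)ᵀ.
Then v_1 = N · v_2 = (4, 8, 0)ᵀ.

Sanity check: (A − (-4)·I) v_1 = (0, 0, 0)ᵀ = 0. ✓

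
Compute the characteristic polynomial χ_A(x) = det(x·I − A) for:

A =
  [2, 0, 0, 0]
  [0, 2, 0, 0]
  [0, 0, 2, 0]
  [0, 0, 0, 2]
x^4 - 8*x^3 + 24*x^2 - 32*x + 16

Expanding det(x·I − A) (e.g. by cofactor expansion or by noting that A is similar to its Jordan form J, which has the same characteristic polynomial as A) gives
  χ_A(x) = x^4 - 8*x^3 + 24*x^2 - 32*x + 16
which factors as (x - 2)^4. The eigenvalues (with algebraic multiplicities) are λ = 2 with multiplicity 4.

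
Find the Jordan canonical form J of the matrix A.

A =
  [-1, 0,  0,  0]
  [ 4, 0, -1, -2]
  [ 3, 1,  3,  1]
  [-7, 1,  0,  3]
J_1(-1) ⊕ J_3(2)

The characteristic polynomial is
  det(x·I − A) = x^4 - 5*x^3 + 6*x^2 + 4*x - 8 = (x - 2)^3*(x + 1)

Eigenvalues and multiplicities (the geometric multiplicity of λ is n − rank(A − λI), which equals the number of Jordan blocks for λ):
  λ = -1: algebraic multiplicity = 1, geometric multiplicity = 1
  λ = 2: algebraic multiplicity = 3, geometric multiplicity = 1

Determining the block sizes for each eigenvalue:
  λ = -1: one block (gm = 1), so the single block has size am = 1 → block sizes [1]
  λ = 2: one block (gm = 1), so the single block has size am = 3 → block sizes [3]

Assembling the blocks gives a Jordan form
J =
  [-1, 0, 0, 0]
  [ 0, 2, 1, 0]
  [ 0, 0, 2, 1]
  [ 0, 0, 0, 2]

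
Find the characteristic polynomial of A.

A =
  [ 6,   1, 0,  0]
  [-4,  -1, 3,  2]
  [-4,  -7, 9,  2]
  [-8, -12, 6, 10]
x^4 - 24*x^3 + 216*x^2 - 864*x + 1296

Expanding det(x·I − A) (e.g. by cofactor expansion or by noting that A is similar to its Jordan form J, which has the same characteristic polynomial as A) gives
  χ_A(x) = x^4 - 24*x^3 + 216*x^2 - 864*x + 1296
which factors as (x - 6)^4. The eigenvalues (with algebraic multiplicities) are λ = 6 with multiplicity 4.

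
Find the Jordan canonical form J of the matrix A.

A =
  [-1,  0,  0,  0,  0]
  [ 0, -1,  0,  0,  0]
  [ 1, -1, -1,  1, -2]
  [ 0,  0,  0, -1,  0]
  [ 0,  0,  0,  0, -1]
J_2(-1) ⊕ J_1(-1) ⊕ J_1(-1) ⊕ J_1(-1)

The characteristic polynomial is
  det(x·I − A) = x^5 + 5*x^4 + 10*x^3 + 10*x^2 + 5*x + 1 = (x + 1)^5

Eigenvalues and multiplicities (the geometric multiplicity of λ is n − rank(A − λI), which equals the number of Jordan blocks for λ):
  λ = -1: algebraic multiplicity = 5, geometric multiplicity = 4

Determining the block sizes for each eigenvalue:
  λ = -1: 4 blocks summing to 5 forces exactly one block of size 2 and the rest size 1 → block sizes [2, 1, 1, 1]

Assembling the blocks gives a Jordan form
J =
  [-1,  1,  0,  0,  0]
  [ 0, -1,  0,  0,  0]
  [ 0,  0, -1,  0,  0]
  [ 0,  0,  0, -1,  0]
  [ 0,  0,  0,  0, -1]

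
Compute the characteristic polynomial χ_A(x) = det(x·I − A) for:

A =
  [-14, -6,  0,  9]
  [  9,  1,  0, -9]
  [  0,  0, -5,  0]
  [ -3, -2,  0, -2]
x^4 + 20*x^3 + 150*x^2 + 500*x + 625

Expanding det(x·I − A) (e.g. by cofactor expansion or by noting that A is similar to its Jordan form J, which has the same characteristic polynomial as A) gives
  χ_A(x) = x^4 + 20*x^3 + 150*x^2 + 500*x + 625
which factors as (x + 5)^4. The eigenvalues (with algebraic multiplicities) are λ = -5 with multiplicity 4.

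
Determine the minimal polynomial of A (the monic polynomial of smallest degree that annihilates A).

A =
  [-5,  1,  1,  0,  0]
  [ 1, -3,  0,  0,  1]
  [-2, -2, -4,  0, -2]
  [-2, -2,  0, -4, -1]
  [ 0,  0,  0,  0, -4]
x^3 + 12*x^2 + 48*x + 64

The characteristic polynomial is χ_A(x) = (x + 4)^5, so the eigenvalues are known. The minimal polynomial is
  m_A(x) = Π_λ (x − λ)^{k_λ}
where k_λ is the size of the *largest* Jordan block for λ (equivalently, the smallest k with (A − λI)^k v = 0 for every generalised eigenvector v of λ).

  λ = -4: largest Jordan block has size 3, contributing (x + 4)^3

So m_A(x) = (x + 4)^3 = x^3 + 12*x^2 + 48*x + 64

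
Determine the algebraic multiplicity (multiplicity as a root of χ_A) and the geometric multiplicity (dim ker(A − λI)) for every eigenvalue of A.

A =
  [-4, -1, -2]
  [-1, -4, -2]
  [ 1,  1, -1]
λ = -3: alg = 3, geom = 2

Step 1 — factor the characteristic polynomial to read off the algebraic multiplicities:
  χ_A(x) = (x + 3)^3

Step 2 — compute geometric multiplicities via the rank-nullity identity g(λ) = n − rank(A − λI):
  rank(A − (-3)·I) = 1, so dim ker(A − (-3)·I) = n − 1 = 2

Summary:
  λ = -3: algebraic multiplicity = 3, geometric multiplicity = 2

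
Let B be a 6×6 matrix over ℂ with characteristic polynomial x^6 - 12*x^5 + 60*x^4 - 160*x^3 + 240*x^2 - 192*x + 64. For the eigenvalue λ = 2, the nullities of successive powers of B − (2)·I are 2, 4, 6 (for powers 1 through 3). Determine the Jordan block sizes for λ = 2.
Block sizes for λ = 2: [3, 3]

From the dimensions of kernels of powers, the number of Jordan blocks of size at least j is d_j − d_{j−1} where d_j = dim ker(N^j) (with d_0 = 0). Computing the differences gives [2, 2, 2].
The number of blocks of size exactly k is (#blocks of size ≥ k) − (#blocks of size ≥ k + 1), so the partition is: 2 block(s) of size 3.
In nonincreasing order the block sizes are [3, 3].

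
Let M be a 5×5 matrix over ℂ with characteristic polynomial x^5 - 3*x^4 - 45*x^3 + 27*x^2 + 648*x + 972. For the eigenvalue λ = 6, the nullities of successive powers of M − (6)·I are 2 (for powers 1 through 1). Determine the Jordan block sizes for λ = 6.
Block sizes for λ = 6: [1, 1]

From the dimensions of kernels of powers, the number of Jordan blocks of size at least j is d_j − d_{j−1} where d_j = dim ker(N^j) (with d_0 = 0). Computing the differences gives [2].
The number of blocks of size exactly k is (#blocks of size ≥ k) − (#blocks of size ≥ k + 1), so the partition is: 2 block(s) of size 1.
In nonincreasing order the block sizes are [1, 1].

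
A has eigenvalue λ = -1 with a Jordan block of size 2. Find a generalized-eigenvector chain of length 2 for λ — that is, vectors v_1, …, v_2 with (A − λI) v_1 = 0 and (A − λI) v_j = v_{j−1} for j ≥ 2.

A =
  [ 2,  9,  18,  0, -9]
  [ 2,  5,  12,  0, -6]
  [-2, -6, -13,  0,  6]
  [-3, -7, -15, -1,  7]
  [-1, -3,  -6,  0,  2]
A Jordan chain for λ = -1 of length 2:
v_1 = (3, 2, -2, -3, -1)ᵀ
v_2 = (1, 0, 0, 0, 0)ᵀ

Let N = A − (-1)·I. We want v_2 with N^2 v_2 = 0 but N^1 v_2 ≠ 0; then v_{j-1} := N · v_j for j = 2, …, 2.

Pick v_2 = (1, 0, 0, 0, 0)ᵀ.
Then v_1 = N · v_2 = (3, 2, -2, -3, -1)ᵀ.

Sanity check: (A − (-1)·I) v_1 = (0, 0, 0, 0, 0)ᵀ = 0. ✓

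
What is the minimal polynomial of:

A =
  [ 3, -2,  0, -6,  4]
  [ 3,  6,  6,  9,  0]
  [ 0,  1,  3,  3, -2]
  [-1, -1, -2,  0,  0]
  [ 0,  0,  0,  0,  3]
x^2 - 6*x + 9

The characteristic polynomial is χ_A(x) = (x - 3)^5, so the eigenvalues are known. The minimal polynomial is
  m_A(x) = Π_λ (x − λ)^{k_λ}
where k_λ is the size of the *largest* Jordan block for λ (equivalently, the smallest k with (A − λI)^k v = 0 for every generalised eigenvector v of λ).

  λ = 3: largest Jordan block has size 2, contributing (x − 3)^2

So m_A(x) = (x - 3)^2 = x^2 - 6*x + 9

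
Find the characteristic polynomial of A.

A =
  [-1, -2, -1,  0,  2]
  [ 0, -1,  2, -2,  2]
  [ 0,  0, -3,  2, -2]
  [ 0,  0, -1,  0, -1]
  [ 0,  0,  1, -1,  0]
x^5 + 5*x^4 + 10*x^3 + 10*x^2 + 5*x + 1

Expanding det(x·I − A) (e.g. by cofactor expansion or by noting that A is similar to its Jordan form J, which has the same characteristic polynomial as A) gives
  χ_A(x) = x^5 + 5*x^4 + 10*x^3 + 10*x^2 + 5*x + 1
which factors as (x + 1)^5. The eigenvalues (with algebraic multiplicities) are λ = -1 with multiplicity 5.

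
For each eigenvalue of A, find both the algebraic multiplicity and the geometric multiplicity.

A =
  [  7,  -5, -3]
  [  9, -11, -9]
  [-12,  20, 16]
λ = 4: alg = 3, geom = 2

Step 1 — factor the characteristic polynomial to read off the algebraic multiplicities:
  χ_A(x) = (x - 4)^3

Step 2 — compute geometric multiplicities via the rank-nullity identity g(λ) = n − rank(A − λI):
  rank(A − (4)·I) = 1, so dim ker(A − (4)·I) = n − 1 = 2

Summary:
  λ = 4: algebraic multiplicity = 3, geometric multiplicity = 2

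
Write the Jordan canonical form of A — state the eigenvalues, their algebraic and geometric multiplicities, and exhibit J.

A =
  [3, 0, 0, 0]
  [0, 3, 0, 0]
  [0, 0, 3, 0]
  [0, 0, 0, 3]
J_1(3) ⊕ J_1(3) ⊕ J_1(3) ⊕ J_1(3)

The characteristic polynomial is
  det(x·I − A) = x^4 - 12*x^3 + 54*x^2 - 108*x + 81 = (x - 3)^4

Eigenvalues and multiplicities (the geometric multiplicity of λ is n − rank(A − λI), which equals the number of Jordan blocks for λ):
  λ = 3: algebraic multiplicity = 4, geometric multiplicity = 4

Determining the block sizes for each eigenvalue:
  λ = 3: gm = am = 4, so every block has size 1 → block sizes [1, 1, 1, 1]

Assembling the blocks gives a Jordan form
J =
  [3, 0, 0, 0]
  [0, 3, 0, 0]
  [0, 0, 3, 0]
  [0, 0, 0, 3]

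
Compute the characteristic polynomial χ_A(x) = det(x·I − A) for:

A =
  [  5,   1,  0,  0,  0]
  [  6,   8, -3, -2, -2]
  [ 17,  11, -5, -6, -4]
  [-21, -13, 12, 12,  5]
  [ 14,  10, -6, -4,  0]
x^5 - 20*x^4 + 160*x^3 - 640*x^2 + 1280*x - 1024

Expanding det(x·I − A) (e.g. by cofactor expansion or by noting that A is similar to its Jordan form J, which has the same characteristic polynomial as A) gives
  χ_A(x) = x^5 - 20*x^4 + 160*x^3 - 640*x^2 + 1280*x - 1024
which factors as (x - 4)^5. The eigenvalues (with algebraic multiplicities) are λ = 4 with multiplicity 5.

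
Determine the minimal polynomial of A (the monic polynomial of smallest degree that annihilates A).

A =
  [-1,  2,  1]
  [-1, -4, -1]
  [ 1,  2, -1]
x^2 + 4*x + 4

The characteristic polynomial is χ_A(x) = (x + 2)^3, so the eigenvalues are known. The minimal polynomial is
  m_A(x) = Π_λ (x − λ)^{k_λ}
where k_λ is the size of the *largest* Jordan block for λ (equivalently, the smallest k with (A − λI)^k v = 0 for every generalised eigenvector v of λ).

  λ = -2: largest Jordan block has size 2, contributing (x + 2)^2

So m_A(x) = (x + 2)^2 = x^2 + 4*x + 4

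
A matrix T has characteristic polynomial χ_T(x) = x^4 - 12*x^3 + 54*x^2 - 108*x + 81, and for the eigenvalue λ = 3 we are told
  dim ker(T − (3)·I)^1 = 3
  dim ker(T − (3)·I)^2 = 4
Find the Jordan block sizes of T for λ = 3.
Block sizes for λ = 3: [2, 1, 1]

From the dimensions of kernels of powers, the number of Jordan blocks of size at least j is d_j − d_{j−1} where d_j = dim ker(N^j) (with d_0 = 0). Computing the differences gives [3, 1].
The number of blocks of size exactly k is (#blocks of size ≥ k) − (#blocks of size ≥ k + 1), so the partition is: 2 block(s) of size 1, 1 block(s) of size 2.
In nonincreasing order the block sizes are [2, 1, 1].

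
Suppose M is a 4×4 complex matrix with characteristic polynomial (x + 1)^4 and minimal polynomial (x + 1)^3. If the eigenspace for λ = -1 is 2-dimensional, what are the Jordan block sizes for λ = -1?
Block sizes for λ = -1: [3, 1]

Step 1 — from the characteristic polynomial, algebraic multiplicity of λ = -1 is 4. From dim ker(M − (-1)·I) = 2, there are exactly 2 Jordan blocks for λ = -1.
Step 2 — from the minimal polynomial, the factor (x + 1)^3 tells us the largest block for λ = -1 has size 3.
Step 3 — with total size 4, 2 blocks, and largest block 3, the block sizes (in nonincreasing order) are [3, 1].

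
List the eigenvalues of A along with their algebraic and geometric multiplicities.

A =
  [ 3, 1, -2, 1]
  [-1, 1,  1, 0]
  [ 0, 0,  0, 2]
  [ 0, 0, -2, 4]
λ = 2: alg = 4, geom = 2

Step 1 — factor the characteristic polynomial to read off the algebraic multiplicities:
  χ_A(x) = (x - 2)^4

Step 2 — compute geometric multiplicities via the rank-nullity identity g(λ) = n − rank(A − λI):
  rank(A − (2)·I) = 2, so dim ker(A − (2)·I) = n − 2 = 2

Summary:
  λ = 2: algebraic multiplicity = 4, geometric multiplicity = 2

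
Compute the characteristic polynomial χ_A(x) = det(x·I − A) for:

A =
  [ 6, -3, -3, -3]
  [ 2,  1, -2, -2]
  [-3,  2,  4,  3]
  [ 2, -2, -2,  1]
x^4 - 12*x^3 + 54*x^2 - 108*x + 81

Expanding det(x·I − A) (e.g. by cofactor expansion or by noting that A is similar to its Jordan form J, which has the same characteristic polynomial as A) gives
  χ_A(x) = x^4 - 12*x^3 + 54*x^2 - 108*x + 81
which factors as (x - 3)^4. The eigenvalues (with algebraic multiplicities) are λ = 3 with multiplicity 4.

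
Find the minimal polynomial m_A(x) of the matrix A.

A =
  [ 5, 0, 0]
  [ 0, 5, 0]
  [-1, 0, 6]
x^2 - 11*x + 30

The characteristic polynomial is χ_A(x) = (x - 6)*(x - 5)^2, so the eigenvalues are known. The minimal polynomial is
  m_A(x) = Π_λ (x − λ)^{k_λ}
where k_λ is the size of the *largest* Jordan block for λ (equivalently, the smallest k with (A − λI)^k v = 0 for every generalised eigenvector v of λ).

  λ = 5: largest Jordan block has size 1, contributing (x − 5)
  λ = 6: largest Jordan block has size 1, contributing (x − 6)

So m_A(x) = (x - 6)*(x - 5) = x^2 - 11*x + 30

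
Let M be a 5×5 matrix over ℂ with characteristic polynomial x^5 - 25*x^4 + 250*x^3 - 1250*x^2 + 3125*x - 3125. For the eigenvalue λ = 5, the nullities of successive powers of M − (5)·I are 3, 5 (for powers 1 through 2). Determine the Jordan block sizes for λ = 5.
Block sizes for λ = 5: [2, 2, 1]

From the dimensions of kernels of powers, the number of Jordan blocks of size at least j is d_j − d_{j−1} where d_j = dim ker(N^j) (with d_0 = 0). Computing the differences gives [3, 2].
The number of blocks of size exactly k is (#blocks of size ≥ k) − (#blocks of size ≥ k + 1), so the partition is: 1 block(s) of size 1, 2 block(s) of size 2.
In nonincreasing order the block sizes are [2, 2, 1].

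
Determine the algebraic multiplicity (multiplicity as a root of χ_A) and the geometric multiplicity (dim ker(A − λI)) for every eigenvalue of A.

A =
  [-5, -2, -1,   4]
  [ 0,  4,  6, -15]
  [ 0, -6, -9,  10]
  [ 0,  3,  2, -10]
λ = -5: alg = 4, geom = 2

Step 1 — factor the characteristic polynomial to read off the algebraic multiplicities:
  χ_A(x) = (x + 5)^4

Step 2 — compute geometric multiplicities via the rank-nullity identity g(λ) = n − rank(A − λI):
  rank(A − (-5)·I) = 2, so dim ker(A − (-5)·I) = n − 2 = 2

Summary:
  λ = -5: algebraic multiplicity = 4, geometric multiplicity = 2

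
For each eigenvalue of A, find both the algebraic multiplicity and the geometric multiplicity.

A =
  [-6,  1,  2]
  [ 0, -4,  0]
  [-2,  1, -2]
λ = -4: alg = 3, geom = 2

Step 1 — factor the characteristic polynomial to read off the algebraic multiplicities:
  χ_A(x) = (x + 4)^3

Step 2 — compute geometric multiplicities via the rank-nullity identity g(λ) = n − rank(A − λI):
  rank(A − (-4)·I) = 1, so dim ker(A − (-4)·I) = n − 1 = 2

Summary:
  λ = -4: algebraic multiplicity = 3, geometric multiplicity = 2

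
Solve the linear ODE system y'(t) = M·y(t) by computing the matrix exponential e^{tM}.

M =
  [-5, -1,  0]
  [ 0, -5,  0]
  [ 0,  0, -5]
e^{tM} =
  [exp(-5*t), -t*exp(-5*t), 0]
  [0, exp(-5*t), 0]
  [0, 0, exp(-5*t)]

Strategy: write M = P · J · P⁻¹ where J is a Jordan canonical form, so e^{tM} = P · e^{tJ} · P⁻¹, and e^{tJ} can be computed block-by-block.

M has Jordan form
J =
  [-5,  1,  0]
  [ 0, -5,  0]
  [ 0,  0, -5]
(up to reordering of blocks).

Per-block formulas:
  For a 1×1 block at λ = -5: exp(t · [-5]) = [e^(-5t)].
  For a 2×2 Jordan block J_2(-5): exp(t · J_2(-5)) = e^(-5t)·(I + t·N), where N is the 2×2 nilpotent shift.

After assembling e^{tJ} and conjugating by P, we get:

e^{tM} =
  [exp(-5*t), -t*exp(-5*t), 0]
  [0, exp(-5*t), 0]
  [0, 0, exp(-5*t)]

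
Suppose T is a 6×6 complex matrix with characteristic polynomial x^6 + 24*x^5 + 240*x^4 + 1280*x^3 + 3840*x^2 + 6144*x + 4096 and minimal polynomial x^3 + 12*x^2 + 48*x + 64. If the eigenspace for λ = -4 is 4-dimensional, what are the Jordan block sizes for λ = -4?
Block sizes for λ = -4: [3, 1, 1, 1]

Step 1 — from the characteristic polynomial, algebraic multiplicity of λ = -4 is 6. From dim ker(T − (-4)·I) = 4, there are exactly 4 Jordan blocks for λ = -4.
Step 2 — from the minimal polynomial, the factor (x + 4)^3 tells us the largest block for λ = -4 has size 3.
Step 3 — with total size 6, 4 blocks, and largest block 3, the block sizes (in nonincreasing order) are [3, 1, 1, 1].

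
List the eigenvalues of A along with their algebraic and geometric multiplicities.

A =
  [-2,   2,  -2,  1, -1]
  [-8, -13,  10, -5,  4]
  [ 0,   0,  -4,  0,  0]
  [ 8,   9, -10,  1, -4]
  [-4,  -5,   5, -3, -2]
λ = -4: alg = 5, geom = 2

Step 1 — factor the characteristic polynomial to read off the algebraic multiplicities:
  χ_A(x) = (x + 4)^5

Step 2 — compute geometric multiplicities via the rank-nullity identity g(λ) = n − rank(A − λI):
  rank(A − (-4)·I) = 3, so dim ker(A − (-4)·I) = n − 3 = 2

Summary:
  λ = -4: algebraic multiplicity = 5, geometric multiplicity = 2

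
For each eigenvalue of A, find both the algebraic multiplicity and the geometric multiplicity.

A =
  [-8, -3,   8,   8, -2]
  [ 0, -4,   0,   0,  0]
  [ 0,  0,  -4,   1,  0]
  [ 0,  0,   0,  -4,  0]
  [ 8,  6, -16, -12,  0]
λ = -4: alg = 5, geom = 3

Step 1 — factor the characteristic polynomial to read off the algebraic multiplicities:
  χ_A(x) = (x + 4)^5

Step 2 — compute geometric multiplicities via the rank-nullity identity g(λ) = n − rank(A − λI):
  rank(A − (-4)·I) = 2, so dim ker(A − (-4)·I) = n − 2 = 3

Summary:
  λ = -4: algebraic multiplicity = 5, geometric multiplicity = 3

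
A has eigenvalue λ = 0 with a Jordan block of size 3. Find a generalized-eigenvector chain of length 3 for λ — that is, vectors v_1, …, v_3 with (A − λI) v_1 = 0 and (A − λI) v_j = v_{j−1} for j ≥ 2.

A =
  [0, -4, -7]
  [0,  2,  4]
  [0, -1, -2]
A Jordan chain for λ = 0 of length 3:
v_1 = (-1, 0, 0)ᵀ
v_2 = (-4, 2, -1)ᵀ
v_3 = (0, 1, 0)ᵀ

Let N = A − (0)·I. We want v_3 with N^3 v_3 = 0 but N^2 v_3 ≠ 0; then v_{j-1} := N · v_j for j = 3, …, 2.

Pick v_3 = (0, 1, 0)ᵀ.
Then v_2 = N · v_3 = (-4, 2, -1)ᵀ.
Then v_1 = N · v_2 = (-1, 0, 0)ᵀ.

Sanity check: (A − (0)·I) v_1 = (0, 0, 0)ᵀ = 0. ✓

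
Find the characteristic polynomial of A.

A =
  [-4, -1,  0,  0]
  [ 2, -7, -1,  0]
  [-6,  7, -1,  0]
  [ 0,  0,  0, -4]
x^4 + 16*x^3 + 96*x^2 + 256*x + 256

Expanding det(x·I − A) (e.g. by cofactor expansion or by noting that A is similar to its Jordan form J, which has the same characteristic polynomial as A) gives
  χ_A(x) = x^4 + 16*x^3 + 96*x^2 + 256*x + 256
which factors as (x + 4)^4. The eigenvalues (with algebraic multiplicities) are λ = -4 with multiplicity 4.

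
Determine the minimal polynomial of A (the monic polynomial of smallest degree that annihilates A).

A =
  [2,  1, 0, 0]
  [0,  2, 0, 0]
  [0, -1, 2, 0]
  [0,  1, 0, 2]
x^2 - 4*x + 4

The characteristic polynomial is χ_A(x) = (x - 2)^4, so the eigenvalues are known. The minimal polynomial is
  m_A(x) = Π_λ (x − λ)^{k_λ}
where k_λ is the size of the *largest* Jordan block for λ (equivalently, the smallest k with (A − λI)^k v = 0 for every generalised eigenvector v of λ).

  λ = 2: largest Jordan block has size 2, contributing (x − 2)^2

So m_A(x) = (x - 2)^2 = x^2 - 4*x + 4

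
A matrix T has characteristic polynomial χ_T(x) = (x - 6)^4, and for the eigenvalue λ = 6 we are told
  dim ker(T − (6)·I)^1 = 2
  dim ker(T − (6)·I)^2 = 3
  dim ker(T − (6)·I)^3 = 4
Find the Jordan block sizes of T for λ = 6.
Block sizes for λ = 6: [3, 1]

From the dimensions of kernels of powers, the number of Jordan blocks of size at least j is d_j − d_{j−1} where d_j = dim ker(N^j) (with d_0 = 0). Computing the differences gives [2, 1, 1].
The number of blocks of size exactly k is (#blocks of size ≥ k) − (#blocks of size ≥ k + 1), so the partition is: 1 block(s) of size 1, 1 block(s) of size 3.
In nonincreasing order the block sizes are [3, 1].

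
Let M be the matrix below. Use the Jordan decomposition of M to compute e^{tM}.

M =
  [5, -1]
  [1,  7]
e^{tM} =
  [-t*exp(6*t) + exp(6*t), -t*exp(6*t)]
  [t*exp(6*t), t*exp(6*t) + exp(6*t)]

Strategy: write M = P · J · P⁻¹ where J is a Jordan canonical form, so e^{tM} = P · e^{tJ} · P⁻¹, and e^{tJ} can be computed block-by-block.

M has Jordan form
J =
  [6, 1]
  [0, 6]
(up to reordering of blocks).

Per-block formulas:
  For a 2×2 Jordan block J_2(6): exp(t · J_2(6)) = e^(6t)·(I + t·N), where N is the 2×2 nilpotent shift.

After assembling e^{tJ} and conjugating by P, we get:

e^{tM} =
  [-t*exp(6*t) + exp(6*t), -t*exp(6*t)]
  [t*exp(6*t), t*exp(6*t) + exp(6*t)]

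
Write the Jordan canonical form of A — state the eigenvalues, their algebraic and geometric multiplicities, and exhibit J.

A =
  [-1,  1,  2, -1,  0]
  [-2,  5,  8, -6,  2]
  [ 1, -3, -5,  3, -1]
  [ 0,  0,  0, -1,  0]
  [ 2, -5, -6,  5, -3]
J_2(-1) ⊕ J_2(-1) ⊕ J_1(-1)

The characteristic polynomial is
  det(x·I − A) = x^5 + 5*x^4 + 10*x^3 + 10*x^2 + 5*x + 1 = (x + 1)^5

Eigenvalues and multiplicities (the geometric multiplicity of λ is n − rank(A − λI), which equals the number of Jordan blocks for λ):
  λ = -1: algebraic multiplicity = 5, geometric multiplicity = 3

Determining the block sizes for each eigenvalue:
  λ = -1: with am = 5 and gm = 3, the partition is not yet determined (e.g. several partitions of 5 into 3 parts exist). Let N = A − (-1)·I. Computing rank(N^1) = 2, rank(N^2) = 0; the number of blocks of size ≥ j is rank(N^{j−1}) − rank(N^j), giving [3, 2]. So we have 2 block(s) of size 2, 1 block(s) of size 1 → block sizes [2, 2, 1]

Assembling the blocks gives a Jordan form
J =
  [-1,  1,  0,  0,  0]
  [ 0, -1,  0,  0,  0]
  [ 0,  0, -1,  1,  0]
  [ 0,  0,  0, -1,  0]
  [ 0,  0,  0,  0, -1]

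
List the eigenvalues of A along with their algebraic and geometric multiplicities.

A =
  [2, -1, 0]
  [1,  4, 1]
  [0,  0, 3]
λ = 3: alg = 3, geom = 1

Step 1 — factor the characteristic polynomial to read off the algebraic multiplicities:
  χ_A(x) = (x - 3)^3

Step 2 — compute geometric multiplicities via the rank-nullity identity g(λ) = n − rank(A − λI):
  rank(A − (3)·I) = 2, so dim ker(A − (3)·I) = n − 2 = 1

Summary:
  λ = 3: algebraic multiplicity = 3, geometric multiplicity = 1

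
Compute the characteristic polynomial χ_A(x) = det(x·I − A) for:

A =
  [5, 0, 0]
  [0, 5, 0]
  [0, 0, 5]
x^3 - 15*x^2 + 75*x - 125

Expanding det(x·I − A) (e.g. by cofactor expansion or by noting that A is similar to its Jordan form J, which has the same characteristic polynomial as A) gives
  χ_A(x) = x^3 - 15*x^2 + 75*x - 125
which factors as (x - 5)^3. The eigenvalues (with algebraic multiplicities) are λ = 5 with multiplicity 3.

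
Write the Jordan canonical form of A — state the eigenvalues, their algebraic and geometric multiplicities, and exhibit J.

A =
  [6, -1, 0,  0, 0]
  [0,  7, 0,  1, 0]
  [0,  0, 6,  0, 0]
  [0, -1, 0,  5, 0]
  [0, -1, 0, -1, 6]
J_3(6) ⊕ J_1(6) ⊕ J_1(6)

The characteristic polynomial is
  det(x·I − A) = x^5 - 30*x^4 + 360*x^3 - 2160*x^2 + 6480*x - 7776 = (x - 6)^5

Eigenvalues and multiplicities (the geometric multiplicity of λ is n − rank(A − λI), which equals the number of Jordan blocks for λ):
  λ = 6: algebraic multiplicity = 5, geometric multiplicity = 3

Determining the block sizes for each eigenvalue:
  λ = 6: with am = 5 and gm = 3, the partition is not yet determined (e.g. several partitions of 5 into 3 parts exist). Let N = A − (6)·I. Computing rank(N^1) = 2, rank(N^2) = 1, rank(N^3) = 0; the number of blocks of size ≥ j is rank(N^{j−1}) − rank(N^j), giving [3, 1, 1]. So we have 1 block(s) of size 3, 2 block(s) of size 1 → block sizes [3, 1, 1]

Assembling the blocks gives a Jordan form
J =
  [6, 1, 0, 0, 0]
  [0, 6, 1, 0, 0]
  [0, 0, 6, 0, 0]
  [0, 0, 0, 6, 0]
  [0, 0, 0, 0, 6]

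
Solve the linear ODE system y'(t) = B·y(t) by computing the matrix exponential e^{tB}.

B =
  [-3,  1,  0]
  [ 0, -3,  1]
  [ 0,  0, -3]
e^{tB} =
  [exp(-3*t), t*exp(-3*t), t^2*exp(-3*t)/2]
  [0, exp(-3*t), t*exp(-3*t)]
  [0, 0, exp(-3*t)]

Strategy: write B = P · J · P⁻¹ where J is a Jordan canonical form, so e^{tB} = P · e^{tJ} · P⁻¹, and e^{tJ} can be computed block-by-block.

B has Jordan form
J =
  [-3,  1,  0]
  [ 0, -3,  1]
  [ 0,  0, -3]
(up to reordering of blocks).

Per-block formulas:
  For a 3×3 Jordan block J_3(-3): exp(t · J_3(-3)) = e^(-3t)·(I + t·N + (t^2/2)·N^2), where N is the 3×3 nilpotent shift.

After assembling e^{tJ} and conjugating by P, we get:

e^{tB} =
  [exp(-3*t), t*exp(-3*t), t^2*exp(-3*t)/2]
  [0, exp(-3*t), t*exp(-3*t)]
  [0, 0, exp(-3*t)]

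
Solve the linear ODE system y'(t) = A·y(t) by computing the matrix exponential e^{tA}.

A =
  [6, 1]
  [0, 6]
e^{tA} =
  [exp(6*t), t*exp(6*t)]
  [0, exp(6*t)]

Strategy: write A = P · J · P⁻¹ where J is a Jordan canonical form, so e^{tA} = P · e^{tJ} · P⁻¹, and e^{tJ} can be computed block-by-block.

A has Jordan form
J =
  [6, 1]
  [0, 6]
(up to reordering of blocks).

Per-block formulas:
  For a 2×2 Jordan block J_2(6): exp(t · J_2(6)) = e^(6t)·(I + t·N), where N is the 2×2 nilpotent shift.

After assembling e^{tJ} and conjugating by P, we get:

e^{tA} =
  [exp(6*t), t*exp(6*t)]
  [0, exp(6*t)]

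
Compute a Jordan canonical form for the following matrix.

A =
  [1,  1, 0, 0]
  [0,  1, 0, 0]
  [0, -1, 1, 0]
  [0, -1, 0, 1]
J_2(1) ⊕ J_1(1) ⊕ J_1(1)

The characteristic polynomial is
  det(x·I − A) = x^4 - 4*x^3 + 6*x^2 - 4*x + 1 = (x - 1)^4

Eigenvalues and multiplicities (the geometric multiplicity of λ is n − rank(A − λI), which equals the number of Jordan blocks for λ):
  λ = 1: algebraic multiplicity = 4, geometric multiplicity = 3

Determining the block sizes for each eigenvalue:
  λ = 1: 3 blocks summing to 4 forces exactly one block of size 2 and the rest size 1 → block sizes [2, 1, 1]

Assembling the blocks gives a Jordan form
J =
  [1, 1, 0, 0]
  [0, 1, 0, 0]
  [0, 0, 1, 0]
  [0, 0, 0, 1]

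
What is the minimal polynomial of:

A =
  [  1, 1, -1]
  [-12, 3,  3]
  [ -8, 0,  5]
x^3 - 9*x^2 + 27*x - 27

The characteristic polynomial is χ_A(x) = (x - 3)^3, so the eigenvalues are known. The minimal polynomial is
  m_A(x) = Π_λ (x − λ)^{k_λ}
where k_λ is the size of the *largest* Jordan block for λ (equivalently, the smallest k with (A − λI)^k v = 0 for every generalised eigenvector v of λ).

  λ = 3: largest Jordan block has size 3, contributing (x − 3)^3

So m_A(x) = (x - 3)^3 = x^3 - 9*x^2 + 27*x - 27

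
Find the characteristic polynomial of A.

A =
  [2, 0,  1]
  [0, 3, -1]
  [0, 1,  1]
x^3 - 6*x^2 + 12*x - 8

Expanding det(x·I − A) (e.g. by cofactor expansion or by noting that A is similar to its Jordan form J, which has the same characteristic polynomial as A) gives
  χ_A(x) = x^3 - 6*x^2 + 12*x - 8
which factors as (x - 2)^3. The eigenvalues (with algebraic multiplicities) are λ = 2 with multiplicity 3.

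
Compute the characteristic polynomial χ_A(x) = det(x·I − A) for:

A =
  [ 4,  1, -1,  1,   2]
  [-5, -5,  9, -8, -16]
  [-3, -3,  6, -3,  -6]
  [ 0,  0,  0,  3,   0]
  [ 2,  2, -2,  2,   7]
x^5 - 15*x^4 + 90*x^3 - 270*x^2 + 405*x - 243

Expanding det(x·I − A) (e.g. by cofactor expansion or by noting that A is similar to its Jordan form J, which has the same characteristic polynomial as A) gives
  χ_A(x) = x^5 - 15*x^4 + 90*x^3 - 270*x^2 + 405*x - 243
which factors as (x - 3)^5. The eigenvalues (with algebraic multiplicities) are λ = 3 with multiplicity 5.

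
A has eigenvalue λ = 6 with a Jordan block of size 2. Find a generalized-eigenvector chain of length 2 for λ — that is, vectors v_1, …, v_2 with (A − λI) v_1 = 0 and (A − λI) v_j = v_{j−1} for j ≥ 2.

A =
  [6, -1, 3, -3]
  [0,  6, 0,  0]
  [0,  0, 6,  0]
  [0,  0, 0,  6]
A Jordan chain for λ = 6 of length 2:
v_1 = (-1, 0, 0, 0)ᵀ
v_2 = (0, 1, 0, 0)ᵀ

Let N = A − (6)·I. We want v_2 with N^2 v_2 = 0 but N^1 v_2 ≠ 0; then v_{j-1} := N · v_j for j = 2, …, 2.

Pick v_2 = (0, 1, 0, 0)ᵀ.
Then v_1 = N · v_2 = (-1, 0, 0, 0)ᵀ.

Sanity check: (A − (6)·I) v_1 = (0, 0, 0, 0)ᵀ = 0. ✓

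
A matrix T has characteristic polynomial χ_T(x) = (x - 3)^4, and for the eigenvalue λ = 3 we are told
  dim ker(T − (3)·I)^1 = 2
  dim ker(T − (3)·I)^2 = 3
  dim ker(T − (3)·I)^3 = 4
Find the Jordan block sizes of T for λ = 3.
Block sizes for λ = 3: [3, 1]

From the dimensions of kernels of powers, the number of Jordan blocks of size at least j is d_j − d_{j−1} where d_j = dim ker(N^j) (with d_0 = 0). Computing the differences gives [2, 1, 1].
The number of blocks of size exactly k is (#blocks of size ≥ k) − (#blocks of size ≥ k + 1), so the partition is: 1 block(s) of size 1, 1 block(s) of size 3.
In nonincreasing order the block sizes are [3, 1].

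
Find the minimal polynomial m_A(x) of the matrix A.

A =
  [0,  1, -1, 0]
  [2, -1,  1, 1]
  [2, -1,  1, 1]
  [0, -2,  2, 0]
x^2

The characteristic polynomial is χ_A(x) = x^4, so the eigenvalues are known. The minimal polynomial is
  m_A(x) = Π_λ (x − λ)^{k_λ}
where k_λ is the size of the *largest* Jordan block for λ (equivalently, the smallest k with (A − λI)^k v = 0 for every generalised eigenvector v of λ).

  λ = 0: largest Jordan block has size 2, contributing (x − 0)^2

So m_A(x) = x^2 = x^2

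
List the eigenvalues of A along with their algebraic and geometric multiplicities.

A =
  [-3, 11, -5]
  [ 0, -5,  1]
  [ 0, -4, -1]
λ = -3: alg = 3, geom = 1

Step 1 — factor the characteristic polynomial to read off the algebraic multiplicities:
  χ_A(x) = (x + 3)^3

Step 2 — compute geometric multiplicities via the rank-nullity identity g(λ) = n − rank(A − λI):
  rank(A − (-3)·I) = 2, so dim ker(A − (-3)·I) = n − 2 = 1

Summary:
  λ = -3: algebraic multiplicity = 3, geometric multiplicity = 1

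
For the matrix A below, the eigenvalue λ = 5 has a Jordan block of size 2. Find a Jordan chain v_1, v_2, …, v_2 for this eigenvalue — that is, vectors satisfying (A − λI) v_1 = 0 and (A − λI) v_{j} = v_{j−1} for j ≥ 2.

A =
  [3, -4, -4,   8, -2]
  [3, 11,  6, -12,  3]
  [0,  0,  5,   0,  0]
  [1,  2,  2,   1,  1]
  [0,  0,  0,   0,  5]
A Jordan chain for λ = 5 of length 2:
v_1 = (-2, 3, 0, 1, 0)ᵀ
v_2 = (1, 0, 0, 0, 0)ᵀ

Let N = A − (5)·I. We want v_2 with N^2 v_2 = 0 but N^1 v_2 ≠ 0; then v_{j-1} := N · v_j for j = 2, …, 2.

Pick v_2 = (1, 0, 0, 0, 0)ᵀ.
Then v_1 = N · v_2 = (-2, 3, 0, 1, 0)ᵀ.

Sanity check: (A − (5)·I) v_1 = (0, 0, 0, 0, 0)ᵀ = 0. ✓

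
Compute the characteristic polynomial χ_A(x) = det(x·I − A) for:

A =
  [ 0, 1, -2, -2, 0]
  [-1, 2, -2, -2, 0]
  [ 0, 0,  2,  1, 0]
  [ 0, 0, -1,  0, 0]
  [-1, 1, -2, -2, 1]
x^5 - 5*x^4 + 10*x^3 - 10*x^2 + 5*x - 1

Expanding det(x·I − A) (e.g. by cofactor expansion or by noting that A is similar to its Jordan form J, which has the same characteristic polynomial as A) gives
  χ_A(x) = x^5 - 5*x^4 + 10*x^3 - 10*x^2 + 5*x - 1
which factors as (x - 1)^5. The eigenvalues (with algebraic multiplicities) are λ = 1 with multiplicity 5.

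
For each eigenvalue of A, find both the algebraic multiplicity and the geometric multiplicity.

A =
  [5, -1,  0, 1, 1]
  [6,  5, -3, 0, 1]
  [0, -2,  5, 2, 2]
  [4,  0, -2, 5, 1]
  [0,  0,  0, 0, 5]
λ = 5: alg = 5, geom = 2

Step 1 — factor the characteristic polynomial to read off the algebraic multiplicities:
  χ_A(x) = (x - 5)^5

Step 2 — compute geometric multiplicities via the rank-nullity identity g(λ) = n − rank(A − λI):
  rank(A − (5)·I) = 3, so dim ker(A − (5)·I) = n − 3 = 2

Summary:
  λ = 5: algebraic multiplicity = 5, geometric multiplicity = 2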